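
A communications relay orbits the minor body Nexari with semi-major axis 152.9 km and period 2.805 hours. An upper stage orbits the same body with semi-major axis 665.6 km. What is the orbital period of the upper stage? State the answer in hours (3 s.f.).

T₂ ≈ 25.5 hours

Kepler's third law: T² ∝ a³, so T₂ = T₁ (a₂/a₁)^(3/2).
a₂/a₁ = 4.353, (a₂/a₁)^(3/2) = 9.083.
T₂ = 2.805 × 9.083 = 25.48 hours.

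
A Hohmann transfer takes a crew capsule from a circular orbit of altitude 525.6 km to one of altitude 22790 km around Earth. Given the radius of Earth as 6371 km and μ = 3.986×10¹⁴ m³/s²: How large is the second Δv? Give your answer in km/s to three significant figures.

Δv ≈ 1.41 km/s

r₁ = 6371 + 525.6 = 6896.6 km = 6.8966×10⁶ m.
r₂ = 6371 + 22790 = 29161 km = 2.9161×10⁷ m.
Transfer ellipse a_t = (r₁ + r₂)/2 = 1.803×10⁷ m.
At r₁: circular v_c1 = √(μ/r₁) = 7602 m/s; transfer-perigee v_p = √[μ(2/r₁ − 1/a_t)] = 9669 m/s.
At r₂: circular v_c2 = √(μ/r₂) = 3697 m/s; transfer-apogee v_a = √[μ(2/r₂ − 1/a_t)] = 2287 m/s.
Δv₂ = v_c2 − v_a = 1410 m/s.
= 1.410 km/s.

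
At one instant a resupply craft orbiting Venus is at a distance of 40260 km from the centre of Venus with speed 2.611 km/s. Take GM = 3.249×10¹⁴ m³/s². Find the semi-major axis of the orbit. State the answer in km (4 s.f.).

a ≈ 34850 km

r = 4.026×10⁷ m.
Specific orbital energy ε = v²/2 − μ/r = (2611)²/2 − 3.249×10¹⁴/4.026×10⁷ = -4.661×10⁶ J/kg.
Since ε = −μ/(2a), a = −μ/(2ε) = 3.485×10⁷ m = 34850 km.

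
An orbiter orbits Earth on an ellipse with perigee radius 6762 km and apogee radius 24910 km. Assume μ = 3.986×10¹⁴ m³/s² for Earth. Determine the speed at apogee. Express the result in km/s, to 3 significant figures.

v ≈ 2.61 km/s

Semi-major axis a = (r_p + r_a)/2 = 15836 km = 1.584×10⁷ m.
Vis-viva: v² = μ(2/r − 1/a) = 3.986×10¹⁴ × (8.029×10⁻⁸ − 6.315×10⁻⁸) = 6.833×10⁶ m²/s².
v = 2614 m/s = 2.614 km/s.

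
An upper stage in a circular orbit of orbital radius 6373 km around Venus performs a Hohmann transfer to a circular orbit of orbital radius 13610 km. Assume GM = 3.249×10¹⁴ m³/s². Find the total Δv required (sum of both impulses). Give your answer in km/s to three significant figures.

r₁ = 6373 km = 6.373×10⁶ m.
r₂ = 13610 km = 1.361×10⁷ m.
Transfer ellipse a_t = (r₁ + r₂)/2 = 9.992×10⁶ m.
At r₁: circular v_c1 = √(μ/r₁) = 7140 m/s; transfer-periapsis v_p = √[μ(2/r₁ − 1/a_t)] = 8333 m/s.
Δv₁ = v_p − v_c1 = 1193 m/s.
At r₂: circular v_c2 = √(μ/r₂) = 4886 m/s; transfer-apoapsis v_a = √[μ(2/r₂ − 1/a_t)] = 3902 m/s.
Δv₂ = v_c2 − v_a = 983.8 m/s.
Total Δv = Δv₁ + Δv₂ = 2177 m/s = 2.177 km/s.

Δv_total ≈ 2.18 km/s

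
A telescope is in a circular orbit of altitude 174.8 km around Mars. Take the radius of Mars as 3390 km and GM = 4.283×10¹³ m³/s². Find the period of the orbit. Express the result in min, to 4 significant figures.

r = 3390 + 174.8 = 3564.8 km = 3.5648×10⁶ m.
Kepler's third law: T = 2π√(r³/μ) = 2π√((3.565×10⁶)³ / 4.283×10¹³).
r³/μ = 1.058×10⁶ s², so T = 2π × 1.028×10³ = 6.462×10³ s.
Converting: 6.462×10³ s ÷ 60.00 = 107.7 min.

T ≈ 107.7 min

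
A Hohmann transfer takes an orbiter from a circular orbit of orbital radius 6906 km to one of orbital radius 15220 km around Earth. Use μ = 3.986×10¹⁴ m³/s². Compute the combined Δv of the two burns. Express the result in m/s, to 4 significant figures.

r₁ = 6906 km = 6.906×10⁶ m.
r₂ = 15220 km = 1.522×10⁷ m.
Transfer ellipse a_t = (r₁ + r₂)/2 = 1.106×10⁷ m.
At r₁: circular v_c1 = √(μ/r₁) = 7597 m/s; transfer-perigee v_p = √[μ(2/r₁ − 1/a_t)] = 8911 m/s.
Δv₁ = v_p − v_c1 = 1314 m/s.
At r₂: circular v_c2 = √(μ/r₂) = 5118 m/s; transfer-apogee v_a = √[μ(2/r₂ − 1/a_t)] = 4043 m/s.
Δv₂ = v_c2 − v_a = 1074 m/s.
Total Δv = Δv₁ + Δv₂ = 2388 m/s.

Δv_total ≈ 2388 m/s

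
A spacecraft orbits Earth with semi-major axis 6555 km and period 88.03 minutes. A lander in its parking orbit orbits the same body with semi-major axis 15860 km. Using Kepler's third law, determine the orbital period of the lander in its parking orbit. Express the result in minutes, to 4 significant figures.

Kepler's third law: T² ∝ a³, so T₂ = T₁ (a₂/a₁)^(3/2).
a₂/a₁ = 2.420, (a₂/a₁)^(3/2) = 3.764.
T₂ = 88.03 × 3.764 = 331.3 minutes.

T₂ ≈ 331.3 minutes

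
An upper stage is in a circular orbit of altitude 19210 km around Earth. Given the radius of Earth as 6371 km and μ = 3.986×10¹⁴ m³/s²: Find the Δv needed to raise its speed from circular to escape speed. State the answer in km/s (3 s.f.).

Δv ≈ 1.64 km/s

r = 6371 + 19210 = 25581 km = 2.5581×10⁷ m.
Circular speed v_c = √(μ/r) = 3947 m/s.
Escape speed v_esc = √(2μ/r) = √2 × v_c = 5582 m/s.
Δv = v_esc − v_c = 1635 m/s = 1.635 km/s.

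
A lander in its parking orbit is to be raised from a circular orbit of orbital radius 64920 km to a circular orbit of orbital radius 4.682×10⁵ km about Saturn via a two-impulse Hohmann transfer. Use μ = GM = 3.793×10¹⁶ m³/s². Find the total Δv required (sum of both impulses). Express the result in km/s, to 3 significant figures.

Δv_total ≈ 12.4 km/s

r₁ = 64920 km = 6.492×10⁷ m.
r₂ = 4.682×10⁵ km = 4.682×10⁸ m.
Transfer ellipse a_t = (r₁ + r₂)/2 = 2.666×10⁸ m.
At r₁: circular v_c1 = √(μ/r₁) = 24170 m/s; transfer-perikrone v_p = √[μ(2/r₁ − 1/a_t)] = 32030 m/s.
Δv₁ = v_p − v_c1 = 7863 m/s.
At r₂: circular v_c2 = √(μ/r₂) = 9001 m/s; transfer-apokrone v_a = √[μ(2/r₂ − 1/a_t)] = 4442 m/s.
Δv₂ = v_c2 − v_a = 4559 m/s.
Total Δv = Δv₁ + Δv₂ = 12420 m/s = 12.42 km/s.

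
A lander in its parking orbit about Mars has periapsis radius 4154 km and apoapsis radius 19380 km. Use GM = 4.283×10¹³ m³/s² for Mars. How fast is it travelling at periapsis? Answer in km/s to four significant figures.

Semi-major axis a = (r_p + r_a)/2 = 11767 km = 1.177×10⁷ m.
Vis-viva: v² = μ(2/r − 1/a) = 4.283×10¹³ × (4.815×10⁻⁷ − 8.498×10⁻⁸) = 1.698×10⁷ m²/s².
v = 4121 m/s = 4.121 km/s.

v ≈ 4.121 km/s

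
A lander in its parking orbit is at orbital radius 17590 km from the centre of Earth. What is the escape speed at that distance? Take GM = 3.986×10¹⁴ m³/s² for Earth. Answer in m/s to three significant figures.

r = 17590 km = 1.759×10⁷ m.
Escape speed v_esc = √(2μ/r) = √(2 × 3.986×10¹⁴ / 1.759×10⁷) = √(4.532×10⁷) = 6732 m/s.

v_esc ≈ 6730 m/s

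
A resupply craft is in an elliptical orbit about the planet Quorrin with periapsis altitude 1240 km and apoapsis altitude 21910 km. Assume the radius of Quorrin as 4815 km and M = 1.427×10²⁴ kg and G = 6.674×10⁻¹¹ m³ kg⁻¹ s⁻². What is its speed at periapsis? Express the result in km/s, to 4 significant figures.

v ≈ 5.064 km/s

μ = GM = 6.674×10⁻¹¹ × 1.427×10²⁴ = 9.524×10¹³ m³/s².
r_p = 4815 + 1240 = 6055.0 km = 6.0550×10⁶ m.
r_a = 4815 + 21910 = 26725 km = 2.6725×10⁷ m.
Semi-major axis a = (r_p + r_a)/2 = 16390 km = 1.639×10⁷ m.
Vis-viva: v² = μ(2/r − 1/a) = 9.524×10¹³ × (3.303×10⁻⁷ − 6.101×10⁻⁸) = 2.565×10⁷ m²/s².
v = 5064 m/s = 5.064 km/s.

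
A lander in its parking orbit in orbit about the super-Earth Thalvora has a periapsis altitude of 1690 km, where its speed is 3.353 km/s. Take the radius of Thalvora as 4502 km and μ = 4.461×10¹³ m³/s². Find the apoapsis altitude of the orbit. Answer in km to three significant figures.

r_p = 4502 + 1690 = 6192.0 km = 6.192×10⁶ m.
Specific energy ε = v²/2 − μ/r = -1.583×10⁶ J/kg, so a = −μ/(2ε) = 1.409×10⁷ m.
The apsides satisfy r_p + r_a = 2a, so the apoapsis radius is 2a − r_p = 2.199×10⁷ m = 21986 km.
Apoapsis altitude = 21986 − 4502 = 17484 km.

apoapsis altitude ≈ 17500 km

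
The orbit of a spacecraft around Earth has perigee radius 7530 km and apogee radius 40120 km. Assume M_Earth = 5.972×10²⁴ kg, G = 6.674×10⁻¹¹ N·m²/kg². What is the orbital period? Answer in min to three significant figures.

T ≈ 610 min

μ = GM = 6.674×10⁻¹¹ × 5.972×10²⁴ = 3.986×10¹⁴ m³/s².
Semi-major axis a = (r_p + r_a)/2 = (7530.0 + 40120)/2 = 23825 km = 2.382×10⁷ m.
By Kepler's third law T = 2π√(a³/μ) = 2π × 5.825×10³ = 3.660×10⁴ s.
= 610.0 min.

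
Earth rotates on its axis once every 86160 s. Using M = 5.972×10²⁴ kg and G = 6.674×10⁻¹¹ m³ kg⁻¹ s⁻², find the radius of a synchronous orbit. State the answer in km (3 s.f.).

μ = GM = 6.674×10⁻¹¹ × 5.972×10²⁴ = 3.986×10¹⁴ m³/s².
A synchronous orbit has period T, so by Kepler's third law a = (μT²/4π²)^(1/3).
μT²/4π² = 3.986×10¹⁴ × (8.616×10⁴)² / 39.48 = 7.495×10²² m³.
a = 4.216×10⁷ m = 42162 km.

r_sync ≈ 42200 km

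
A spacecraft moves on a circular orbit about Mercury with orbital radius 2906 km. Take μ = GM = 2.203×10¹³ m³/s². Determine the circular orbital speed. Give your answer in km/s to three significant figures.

r = 2906 km = 2.906×10⁶ m.
For a circular orbit v = √(μ/r) = √(2.203×10¹³ / 2.906×10⁶) = √(7.581×10⁶) = 2753 m/s.
That is 2.753 km/s.

v ≈ 2.75 km/s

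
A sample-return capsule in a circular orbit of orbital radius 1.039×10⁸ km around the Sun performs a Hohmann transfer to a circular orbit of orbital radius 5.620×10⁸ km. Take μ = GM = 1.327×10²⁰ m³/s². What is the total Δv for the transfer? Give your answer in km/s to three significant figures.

Δv_total ≈ 17.5 km/s

r₁ = 1.039×10⁸ km = 1.039×10¹¹ m.
r₂ = 5.620×10⁸ km = 5.620×10¹¹ m.
Transfer ellipse a_t = (r₁ + r₂)/2 = 3.330×10¹¹ m.
At r₁: circular v_c1 = √(μ/r₁) = 35740 m/s; transfer-perihelion v_p = √[μ(2/r₁ − 1/a_t)] = 46430 m/s.
Δv₁ = v_p − v_c1 = 10690 m/s.
At r₂: circular v_c2 = √(μ/r₂) = 15370 m/s; transfer-aphelion v_a = √[μ(2/r₂ − 1/a_t)] = 8584 m/s.
Δv₂ = v_c2 − v_a = 6782 m/s.
Total Δv = Δv₁ + Δv₂ = 17480 m/s = 17.48 km/s.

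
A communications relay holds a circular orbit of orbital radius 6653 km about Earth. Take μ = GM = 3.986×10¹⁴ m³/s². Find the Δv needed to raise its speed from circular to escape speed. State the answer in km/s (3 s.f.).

r = 6653 km = 6.653×10⁶ m.
Circular speed v_c = √(μ/r) = 7740 m/s.
Escape speed v_esc = √(2μ/r) = √2 × v_c = 10950 m/s.
Δv = v_esc − v_c = 3206 m/s = 3.206 km/s.

Δv ≈ 3.21 km/s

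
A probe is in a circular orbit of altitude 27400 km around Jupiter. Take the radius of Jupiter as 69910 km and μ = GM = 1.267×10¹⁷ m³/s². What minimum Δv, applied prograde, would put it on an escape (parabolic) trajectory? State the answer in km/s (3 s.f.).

r = 69910 + 27400 = 97310 km = 9.7310×10⁷ m.
Circular speed v_c = √(μ/r) = 36080 m/s.
Escape speed v_esc = √(2μ/r) = √2 × v_c = 51030 m/s.
Δv = v_esc − v_c = 14950 m/s = 14.95 km/s.

Δv ≈ 14.9 km/s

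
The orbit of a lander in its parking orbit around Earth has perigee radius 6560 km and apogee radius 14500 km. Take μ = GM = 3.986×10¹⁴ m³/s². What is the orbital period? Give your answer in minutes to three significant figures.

Semi-major axis a = (r_p + r_a)/2 = (6560.0 + 14500)/2 = 10530 km = 1.053×10⁷ m.
By Kepler's third law T = 2π√(a³/μ) = 2π × 1.711×10³ = 1.075×10⁴ s.
= 179.2 minutes.

T ≈ 179 minutes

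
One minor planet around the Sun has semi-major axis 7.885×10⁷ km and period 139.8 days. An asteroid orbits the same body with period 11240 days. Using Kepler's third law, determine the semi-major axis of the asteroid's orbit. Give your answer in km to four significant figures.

a₂ ≈ 1.469×10⁹ km

Kepler's third law: a³ ∝ T², so a₂ = a₁ (T₂/T₁)^(2/3).
T₂/T₁ = 80.40, (T₂/T₁)^(2/3) = 18.63.
a₂ = 7.885×10⁷ × 18.63 = 1.469×10⁹ km.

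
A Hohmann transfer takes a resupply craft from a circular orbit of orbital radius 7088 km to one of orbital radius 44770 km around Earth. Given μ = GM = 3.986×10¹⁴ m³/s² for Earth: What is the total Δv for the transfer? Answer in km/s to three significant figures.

Δv_total ≈ 3.78 km/s

r₁ = 7088 km = 7.088×10⁶ m.
r₂ = 44770 km = 4.477×10⁷ m.
Transfer ellipse a_t = (r₁ + r₂)/2 = 2.593×10⁷ m.
At r₁: circular v_c1 = √(μ/r₁) = 7499 m/s; transfer-perigee v_p = √[μ(2/r₁ − 1/a_t)] = 9854 m/s.
Δv₁ = v_p − v_c1 = 2355 m/s.
At r₂: circular v_c2 = √(μ/r₂) = 2984 m/s; transfer-apogee v_a = √[μ(2/r₂ − 1/a_t)] = 1560 m/s.
Δv₂ = v_c2 − v_a = 1424 m/s.
Total Δv = Δv₁ + Δv₂ = 3779 m/s = 3.779 km/s.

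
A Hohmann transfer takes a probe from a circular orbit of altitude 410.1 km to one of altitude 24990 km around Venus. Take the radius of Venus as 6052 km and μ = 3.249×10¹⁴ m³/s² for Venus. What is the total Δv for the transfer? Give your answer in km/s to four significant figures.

Δv_total ≈ 3.368 km/s

r₁ = 6052 + 410.1 = 6462.1 km = 6.4621×10⁶ m.
r₂ = 6052 + 24990 = 31042 km = 3.1042×10⁷ m.
Transfer ellipse a_t = (r₁ + r₂)/2 = 1.875×10⁷ m.
At r₁: circular v_c1 = √(μ/r₁) = 7091 m/s; transfer-periapsis v_p = √[μ(2/r₁ − 1/a_t)] = 9123 m/s.
Δv₁ = v_p − v_c1 = 2032 m/s.
At r₂: circular v_c2 = √(μ/r₂) = 3235 m/s; transfer-apoapsis v_a = √[μ(2/r₂ − 1/a_t)] = 1899 m/s.
Δv₂ = v_c2 − v_a = 1336 m/s.
Total Δv = Δv₁ + Δv₂ = 3368 m/s = 3.368 km/s.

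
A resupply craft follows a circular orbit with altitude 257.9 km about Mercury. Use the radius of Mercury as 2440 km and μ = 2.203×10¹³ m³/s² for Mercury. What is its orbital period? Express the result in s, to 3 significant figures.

r = 2440 + 257.9 = 2697.9 km = 2.6979×10⁶ m.
Kepler's third law: T = 2π√(r³/μ) = 2π√((2.698×10⁶)³ / 2.203×10¹³).
r³/μ = 8.914×10⁵ s², so T = 2π × 9.441×10² = 5.932×10³ s.

T ≈ 5930 s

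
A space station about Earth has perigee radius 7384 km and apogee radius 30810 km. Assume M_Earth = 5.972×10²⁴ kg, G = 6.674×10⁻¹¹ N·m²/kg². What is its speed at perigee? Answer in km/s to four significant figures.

μ = GM = 6.674×10⁻¹¹ × 5.972×10²⁴ = 3.986×10¹⁴ m³/s².
Semi-major axis a = (r_p + r_a)/2 = 19097 km = 1.910×10⁷ m.
Vis-viva: v² = μ(2/r − 1/a) = 3.986×10¹⁴ × (2.709×10⁻⁷ − 5.236×10⁻⁸) = 8.708×10⁷ m²/s².
v = 9332 m/s = 9.332 km/s.

v ≈ 9.332 km/s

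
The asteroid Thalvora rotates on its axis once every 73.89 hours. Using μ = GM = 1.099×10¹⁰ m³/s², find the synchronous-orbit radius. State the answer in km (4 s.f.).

T = 73.89 hours = 2.660×10⁵ s.
A synchronous orbit has period T, so by Kepler's third law a = (μT²/4π²)^(1/3).
μT²/4π² = 1.099×10¹⁰ × (2.660×10⁵)² / 39.48 = 1.970×10¹⁹ m³.
a = 2.701×10⁶ m = 2700.7 km.

r_sync ≈ 2701 km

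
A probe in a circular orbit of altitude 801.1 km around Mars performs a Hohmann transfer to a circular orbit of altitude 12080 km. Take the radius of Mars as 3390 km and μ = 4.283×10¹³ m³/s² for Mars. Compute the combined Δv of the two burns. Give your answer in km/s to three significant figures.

Δv_total ≈ 1.39 km/s

r₁ = 3390 + 801.1 = 4191.1 km = 4.1911×10⁶ m.
r₂ = 3390 + 12080 = 15470 km = 1.5470×10⁷ m.
Transfer ellipse a_t = (r₁ + r₂)/2 = 9.831×10⁶ m.
At r₁: circular v_c1 = √(μ/r₁) = 3197 m/s; transfer-periapsis v_p = √[μ(2/r₁ − 1/a_t)] = 4010 m/s.
Δv₁ = v_p − v_c1 = 813.4 m/s.
At r₂: circular v_c2 = √(μ/r₂) = 1664 m/s; transfer-apoapsis v_a = √[μ(2/r₂ − 1/a_t)] = 1086 m/s.
Δv₂ = v_c2 − v_a = 577.5 m/s.
Total Δv = Δv₁ + Δv₂ = 1391 m/s = 1.391 km/s.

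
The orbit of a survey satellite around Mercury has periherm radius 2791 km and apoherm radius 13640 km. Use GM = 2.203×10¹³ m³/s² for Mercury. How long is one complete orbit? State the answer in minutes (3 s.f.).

T ≈ 525 minutes

Semi-major axis a = (r_p + r_a)/2 = (2791.0 + 13640)/2 = 8215.5 km = 8.216×10⁶ m.
By Kepler's third law T = 2π√(a³/μ) = 2π × 5.017×10³ = 3.152×10⁴ s.
= 525.4 minutes.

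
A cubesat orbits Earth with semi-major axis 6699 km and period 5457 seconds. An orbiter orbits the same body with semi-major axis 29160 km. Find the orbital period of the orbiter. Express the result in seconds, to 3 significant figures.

Kepler's third law: T² ∝ a³, so T₂ = T₁ (a₂/a₁)^(3/2).
a₂/a₁ = 4.353, (a₂/a₁)^(3/2) = 9.082.
T₂ = 5457 × 9.082 = 49560 seconds.

T₂ ≈ 49600 seconds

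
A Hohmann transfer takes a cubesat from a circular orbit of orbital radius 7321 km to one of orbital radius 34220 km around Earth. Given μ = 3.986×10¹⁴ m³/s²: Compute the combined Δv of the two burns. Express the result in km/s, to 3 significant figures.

r₁ = 7321 km = 7.321×10⁶ m.
r₂ = 34220 km = 3.422×10⁷ m.
Transfer ellipse a_t = (r₁ + r₂)/2 = 2.077×10⁷ m.
At r₁: circular v_c1 = √(μ/r₁) = 7379 m/s; transfer-perigee v_p = √[μ(2/r₁ − 1/a_t)] = 9471 m/s.
Δv₁ = v_p − v_c1 = 2092 m/s.
At r₂: circular v_c2 = √(μ/r₂) = 3413 m/s; transfer-apogee v_a = √[μ(2/r₂ − 1/a_t)] = 2026 m/s.
Δv₂ = v_c2 − v_a = 1387 m/s.
Total Δv = Δv₁ + Δv₂ = 3479 m/s = 3.479 km/s.

Δv_total ≈ 3.48 km/s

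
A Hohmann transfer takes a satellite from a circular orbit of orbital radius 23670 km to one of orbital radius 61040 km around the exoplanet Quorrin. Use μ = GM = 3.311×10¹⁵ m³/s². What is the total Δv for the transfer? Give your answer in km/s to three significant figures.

r₁ = 23670 km = 2.367×10⁷ m.
r₂ = 61040 km = 6.104×10⁷ m.
Transfer ellipse a_t = (r₁ + r₂)/2 = 4.236×10⁷ m.
At r₁: circular v_c1 = √(μ/r₁) = 11830 m/s; transfer-periapsis v_p = √[μ(2/r₁ − 1/a_t)] = 14200 m/s.
Δv₁ = v_p − v_c1 = 2371 m/s.
At r₂: circular v_c2 = √(μ/r₂) = 7365 m/s; transfer-apoapsis v_a = √[μ(2/r₂ − 1/a_t)] = 5506 m/s.
Δv₂ = v_c2 − v_a = 1859 m/s.
Total Δv = Δv₁ + Δv₂ = 4230 m/s = 4.230 km/s.

Δv_total ≈ 4.23 km/s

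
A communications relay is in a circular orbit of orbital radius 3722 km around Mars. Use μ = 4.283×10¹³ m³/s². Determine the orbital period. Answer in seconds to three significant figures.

r = 3722 km = 3.722×10⁶ m.
Kepler's third law: T = 2π√(r³/μ) = 2π√((3.722×10⁶)³ / 4.283×10¹³).
r³/μ = 1.204×10⁶ s², so T = 2π × 1.097×10³ = 6.894×10³ s.

T ≈ 6890 seconds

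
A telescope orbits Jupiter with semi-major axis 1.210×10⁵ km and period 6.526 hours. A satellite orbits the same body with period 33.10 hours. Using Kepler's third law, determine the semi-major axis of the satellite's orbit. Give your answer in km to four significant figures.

Kepler's third law: a³ ∝ T², so a₂ = a₁ (T₂/T₁)^(2/3).
T₂/T₁ = 5.072, (T₂/T₁)^(2/3) = 2.952.
a₂ = 1.210×10⁵ × 2.952 = 3.572×10⁵ km.

a₂ ≈ 3.572×10⁵ km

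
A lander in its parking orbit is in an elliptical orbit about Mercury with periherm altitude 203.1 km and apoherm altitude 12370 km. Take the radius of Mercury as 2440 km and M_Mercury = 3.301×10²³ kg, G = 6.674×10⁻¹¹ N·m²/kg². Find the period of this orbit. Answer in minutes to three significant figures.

μ = GM = 6.674×10⁻¹¹ × 3.301×10²³ = 2.203×10¹³ m³/s².
r_p = 2440 + 203.1 = 2643.1 km = 2.6431×10⁶ m.
r_a = 2440 + 12370 = 14810 km = 1.4810×10⁷ m.
Semi-major axis a = (r_p + r_a)/2 = (2643.1 + 14810)/2 = 8726.5 km = 8.727×10⁶ m.
By Kepler's third law T = 2π√(a³/μ) = 2π × 5.492×10³ = 3.451×10⁴ s.
= 575.1 minutes.

T ≈ 575 minutes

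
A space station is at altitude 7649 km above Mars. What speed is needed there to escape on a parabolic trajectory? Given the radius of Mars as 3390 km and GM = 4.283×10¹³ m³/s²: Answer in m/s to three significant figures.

v_esc ≈ 2790 m/s

r = 3390 + 7649 = 11039 km = 1.1039×10⁷ m.
Escape speed v_esc = √(2μ/r) = √(2 × 4.283×10¹³ / 1.104×10⁷) = √(7.760×10⁶) = 2786 m/s.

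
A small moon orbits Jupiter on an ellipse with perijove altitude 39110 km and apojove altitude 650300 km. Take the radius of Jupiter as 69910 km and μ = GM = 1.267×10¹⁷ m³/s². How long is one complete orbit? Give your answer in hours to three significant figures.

r_p = 69910 + 39110 = 109020 km = 1.0902×10⁸ m.
r_a = 69910 + 650300 = 720210 km = 7.2021×10⁸ m.
Semi-major axis a = (r_p + r_a)/2 = (1.0902×10⁵ + 7.2021×10⁵)/2 = 4.1462×10⁵ km = 4.146×10⁸ m.
By Kepler's third law T = 2π√(a³/μ) = 2π × 2.372×10⁴ = 1.490×10⁵ s.
= 41.40 hours.

T ≈ 41.4 hours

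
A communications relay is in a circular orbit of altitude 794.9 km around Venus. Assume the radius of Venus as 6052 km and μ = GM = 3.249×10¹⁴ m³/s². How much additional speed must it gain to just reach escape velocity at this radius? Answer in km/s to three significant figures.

Δv ≈ 2.85 km/s

r = 6052 + 794.9 = 6846.9 km = 6.8469×10⁶ m.
Circular speed v_c = √(μ/r) = 6889 m/s.
Escape speed v_esc = √(2μ/r) = √2 × v_c = 9742 m/s.
Δv = v_esc − v_c = 2853 m/s = 2.853 km/s.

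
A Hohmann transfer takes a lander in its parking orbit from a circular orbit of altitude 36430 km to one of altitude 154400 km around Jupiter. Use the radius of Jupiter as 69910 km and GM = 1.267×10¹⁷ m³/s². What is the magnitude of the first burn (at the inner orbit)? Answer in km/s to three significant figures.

r₁ = 69910 + 36430 = 106340 km = 1.0634×10⁸ m.
r₂ = 69910 + 154400 = 224310 km = 2.2431×10⁸ m.
Transfer ellipse a_t = (r₁ + r₂)/2 = 1.653×10⁸ m.
At r₁: circular v_c1 = √(μ/r₁) = 34520 m/s; transfer-perijove v_p = √[μ(2/r₁ − 1/a_t)] = 40210 m/s.
Δv₁ = v_p − v_c1 = 5689 m/s.
= 5.689 km/s.

Δv ≈ 5.69 km/s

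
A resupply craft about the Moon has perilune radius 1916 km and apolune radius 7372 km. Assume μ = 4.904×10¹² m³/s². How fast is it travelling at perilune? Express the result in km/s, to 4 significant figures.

Semi-major axis a = (r_p + r_a)/2 = 4644.0 km = 4.644×10⁶ m.
Vis-viva: v² = μ(2/r − 1/a) = 4.904×10¹² × (1.044×10⁻⁶ − 2.153×10⁻⁷) = 4.063×10⁶ m²/s².
v = 2016 m/s = 2.016 km/s.

v ≈ 2.016 km/s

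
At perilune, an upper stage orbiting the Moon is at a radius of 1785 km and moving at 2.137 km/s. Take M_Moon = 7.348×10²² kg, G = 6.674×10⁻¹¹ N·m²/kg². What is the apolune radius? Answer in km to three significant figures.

apolune radius ≈ 8780 km

μ = GM = 6.674×10⁻¹¹ × 7.348×10²² = 4.904×10¹² m³/s².
r_p = 1.785×10⁶ m.
Specific energy ε = v²/2 − μ/r = -4.640×10⁵ J/kg, so a = −μ/(2ε) = 5.285×10⁶ m.
The apsides satisfy r_p + r_a = 2a, so the apolune radius is 2a − r_p = 8.784×10⁶ m = 8784.4 km.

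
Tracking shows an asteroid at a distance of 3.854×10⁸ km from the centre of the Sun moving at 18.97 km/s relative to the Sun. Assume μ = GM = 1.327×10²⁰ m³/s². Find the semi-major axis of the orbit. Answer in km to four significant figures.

a ≈ 4.036×10⁸ km

r = 3.854×10¹¹ m.
Specific orbital energy ε = v²/2 − μ/r = (18970)²/2 − 1.327×10²⁰/3.854×10¹¹ = -1.644×10⁸ J/kg.
Since ε = −μ/(2a), a = −μ/(2ε) = 4.036×10¹¹ m = 4.0362×10⁸ km.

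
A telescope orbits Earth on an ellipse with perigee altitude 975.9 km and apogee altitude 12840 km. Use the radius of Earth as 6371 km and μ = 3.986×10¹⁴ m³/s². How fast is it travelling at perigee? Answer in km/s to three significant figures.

v ≈ 8.86 km/s

r_p = 6371 + 975.9 = 7346.9 km = 7.3469×10⁶ m.
r_a = 6371 + 12840 = 19211 km = 1.9211×10⁷ m.
Semi-major axis a = (r_p + r_a)/2 = 13279 km = 1.328×10⁷ m.
Vis-viva: v² = μ(2/r − 1/a) = 3.986×10¹⁴ × (2.722×10⁻⁷ − 7.531×10⁻⁸) = 7.849×10⁷ m²/s².
v = 8860 m/s = 8.860 km/s.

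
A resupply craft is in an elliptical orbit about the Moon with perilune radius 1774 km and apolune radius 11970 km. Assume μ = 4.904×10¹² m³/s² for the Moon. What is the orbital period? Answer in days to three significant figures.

Semi-major axis a = (r_p + r_a)/2 = (1774.0 + 11970)/2 = 6872.0 km = 6.872×10⁶ m.
By Kepler's third law T = 2π√(a³/μ) = 2π × 8.135×10³ = 5.111×10⁴ s.
= 0.5916 days.

T ≈ 0.592 days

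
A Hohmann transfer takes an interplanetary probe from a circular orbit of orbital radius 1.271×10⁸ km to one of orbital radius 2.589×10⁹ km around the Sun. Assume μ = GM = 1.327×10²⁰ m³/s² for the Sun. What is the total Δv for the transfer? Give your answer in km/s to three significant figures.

Δv_total ≈ 17.3 km/s

r₁ = 1.271×10⁸ km = 1.271×10¹¹ m.
r₂ = 2.589×10⁹ km = 2.589×10¹² m.
Transfer ellipse a_t = (r₁ + r₂)/2 = 1.358×10¹² m.
At r₁: circular v_c1 = √(μ/r₁) = 32310 m/s; transfer-perihelion v_p = √[μ(2/r₁ − 1/a_t)] = 44610 m/s.
Δv₁ = v_p − v_c1 = 12300 m/s.
At r₂: circular v_c2 = √(μ/r₂) = 7159 m/s; transfer-aphelion v_a = √[μ(2/r₂ − 1/a_t)] = 2190 m/s.
Δv₂ = v_c2 − v_a = 4969 m/s.
Total Δv = Δv₁ + Δv₂ = 17270 m/s = 17.27 km/s.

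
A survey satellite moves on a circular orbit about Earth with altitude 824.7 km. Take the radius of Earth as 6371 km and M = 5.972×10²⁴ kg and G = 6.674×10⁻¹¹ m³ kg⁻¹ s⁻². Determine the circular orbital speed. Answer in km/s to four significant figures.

v ≈ 7.442 km/s

μ = GM = 6.674×10⁻¹¹ × 5.972×10²⁴ = 3.986×10¹⁴ m³/s².
r = 6371 + 824.7 = 7195.7 km = 7.1957×10⁶ m.
For a circular orbit v = √(μ/r) = √(3.986×10¹⁴ / 7.196×10⁶) = √(5.539×10⁷) = 7442 m/s.
That is 7.442 km/s.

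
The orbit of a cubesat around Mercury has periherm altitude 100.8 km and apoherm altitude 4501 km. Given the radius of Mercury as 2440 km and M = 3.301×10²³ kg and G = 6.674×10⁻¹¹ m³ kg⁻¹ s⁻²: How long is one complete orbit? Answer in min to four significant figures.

T ≈ 230.3 min

μ = GM = 6.674×10⁻¹¹ × 3.301×10²³ = 2.203×10¹³ m³/s².
r_p = 2440 + 100.8 = 2540.8 km = 2.5408×10⁶ m.
r_a = 2440 + 4501 = 6941.0 km = 6.9410×10⁶ m.
Semi-major axis a = (r_p + r_a)/2 = (2540.8 + 6941.0)/2 = 4740.9 km = 4.741×10⁶ m.
By Kepler's third law T = 2π√(a³/μ) = 2π × 2.199×10³ = 1.382×10⁴ s.
= 230.3 min.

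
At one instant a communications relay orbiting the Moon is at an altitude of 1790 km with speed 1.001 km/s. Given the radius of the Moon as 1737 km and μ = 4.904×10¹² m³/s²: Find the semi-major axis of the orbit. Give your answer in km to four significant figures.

a ≈ 2757 km

r = 1737 + 1790 = 3527.0 km = 3.527×10⁶ m.
Specific orbital energy ε = v²/2 − μ/r = (1001)²/2 − 4.904×10¹²/3.527×10⁶ = -8.894×10⁵ J/kg.
Since ε = −μ/(2a), a = −μ/(2ε) = 2.757×10⁶ m = 2756.9 km.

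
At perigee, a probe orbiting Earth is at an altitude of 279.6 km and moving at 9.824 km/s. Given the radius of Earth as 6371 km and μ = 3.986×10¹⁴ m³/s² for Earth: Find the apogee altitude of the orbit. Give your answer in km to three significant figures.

r_p = 6371 + 279.6 = 6650.6 km = 6.651×10⁶ m.
Specific energy ε = v²/2 − μ/r = -1.168×10⁷ J/kg, so a = −μ/(2ε) = 1.706×10⁷ m.
The apsides satisfy r_p + r_a = 2a, so the apogee radius is 2a − r_p = 2.748×10⁷ m = 27479 km.
Apogee altitude = 27479 − 6371 = 21108 km.

apogee altitude ≈ 21100 km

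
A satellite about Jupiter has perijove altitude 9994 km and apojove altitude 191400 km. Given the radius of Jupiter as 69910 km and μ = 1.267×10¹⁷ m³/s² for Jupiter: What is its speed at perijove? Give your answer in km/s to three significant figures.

r_p = 69910 + 9994 = 79904 km = 7.9904×10⁷ m.
r_a = 69910 + 191400 = 261310 km = 2.6131×10⁸ m.
Semi-major axis a = (r_p + r_a)/2 = 1.7061×10⁵ km = 1.706×10⁸ m.
Vis-viva: v² = μ(2/r − 1/a) = 1.267×10¹⁷ × (2.503×10⁻⁸ − 5.861×10⁻⁹) = 2.429×10⁹ m²/s².
v = 49280 m/s = 49.28 km/s.

v ≈ 49.3 km/s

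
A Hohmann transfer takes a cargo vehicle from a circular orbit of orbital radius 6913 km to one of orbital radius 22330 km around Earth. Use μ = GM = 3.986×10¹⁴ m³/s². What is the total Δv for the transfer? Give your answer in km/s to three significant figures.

r₁ = 6913 km = 6.913×10⁶ m.
r₂ = 22330 km = 2.233×10⁷ m.
Transfer ellipse a_t = (r₁ + r₂)/2 = 1.462×10⁷ m.
At r₁: circular v_c1 = √(μ/r₁) = 7593 m/s; transfer-perigee v_p = √[μ(2/r₁ − 1/a_t)] = 9384 m/s.
Δv₁ = v_p − v_c1 = 1791 m/s.
At r₂: circular v_c2 = √(μ/r₂) = 4225 m/s; transfer-apogee v_a = √[μ(2/r₂ − 1/a_t)] = 2905 m/s.
Δv₂ = v_c2 − v_a = 1320 m/s.
Total Δv = Δv₁ + Δv₂ = 3110 m/s = 3.110 km/s.

Δv_total ≈ 3.11 km/s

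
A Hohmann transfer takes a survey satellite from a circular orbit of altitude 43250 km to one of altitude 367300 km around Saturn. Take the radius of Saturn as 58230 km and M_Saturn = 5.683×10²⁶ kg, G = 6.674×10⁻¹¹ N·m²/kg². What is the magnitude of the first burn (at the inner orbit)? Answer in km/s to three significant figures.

Δv ≈ 5.23 km/s

μ = GM = 6.674×10⁻¹¹ × 5.683×10²⁶ = 3.793×10¹⁶ m³/s².
r₁ = 58230 + 43250 = 101480 km = 1.0148×10⁸ m.
r₂ = 58230 + 367300 = 425530 km = 4.2553×10⁸ m.
Transfer ellipse a_t = (r₁ + r₂)/2 = 2.635×10⁸ m.
At r₁: circular v_c1 = √(μ/r₁) = 19330 m/s; transfer-perikrone v_p = √[μ(2/r₁ − 1/a_t)] = 24570 m/s.
Δv₁ = v_p − v_c1 = 5235 m/s.
= 5.235 km/s.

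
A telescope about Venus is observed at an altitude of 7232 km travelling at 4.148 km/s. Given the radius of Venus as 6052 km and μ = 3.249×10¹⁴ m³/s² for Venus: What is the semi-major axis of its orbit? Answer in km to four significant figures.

r = 6052 + 7232 = 13284 km = 1.328×10⁷ m.
Vis-viva rearranged: 1/a = 2/r − v²/μ = 1.506×10⁻⁷ − 5.296×10⁻⁸ = 9.760×10⁻⁸ m⁻¹.
a = 1.025×10⁷ m = 10246 km.

a ≈ 10250 km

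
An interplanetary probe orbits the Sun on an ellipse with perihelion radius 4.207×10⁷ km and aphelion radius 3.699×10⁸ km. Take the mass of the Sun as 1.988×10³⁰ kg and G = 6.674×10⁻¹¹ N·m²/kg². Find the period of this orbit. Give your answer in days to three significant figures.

T ≈ 590 days

μ = GM = 6.674×10⁻¹¹ × 1.988×10³⁰ = 1.327×10²⁰ m³/s².
Semi-major axis a = (r_p + r_a)/2 = (4.2070×10⁷ + 3.6990×10⁸)/2 = 2.0598×10⁸ km = 2.060×10¹¹ m.
By Kepler's third law T = 2π√(a³/μ) = 2π × 8.116×10⁶ = 5.100×10⁷ s.
= 590.2 days.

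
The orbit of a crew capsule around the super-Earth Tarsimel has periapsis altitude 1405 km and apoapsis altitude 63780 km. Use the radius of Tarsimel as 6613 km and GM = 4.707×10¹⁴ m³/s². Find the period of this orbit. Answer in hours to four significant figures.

T ≈ 19.75 hours

r_p = 6613 + 1405 = 8018.0 km = 8.0180×10⁶ m.
r_a = 6613 + 63780 = 70393 km = 7.0393×10⁷ m.
Semi-major axis a = (r_p + r_a)/2 = (8018.0 + 70393)/2 = 39206 km = 3.921×10⁷ m.
By Kepler's third law T = 2π√(a³/μ) = 2π × 1.131×10⁴ = 7.109×10⁴ s.
= 19.75 hours.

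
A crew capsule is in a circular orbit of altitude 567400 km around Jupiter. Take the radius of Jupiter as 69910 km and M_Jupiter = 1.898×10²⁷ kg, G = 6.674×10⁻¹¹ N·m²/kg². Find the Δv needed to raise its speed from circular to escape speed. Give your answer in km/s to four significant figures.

Δv ≈ 5.840 km/s

μ = GM = 6.674×10⁻¹¹ × 1.898×10²⁷ = 1.267×10¹⁷ m³/s².
r = 69910 + 567400 = 637310 km = 6.3731×10⁸ m.
Circular speed v_c = √(μ/r) = 14100 m/s.
Escape speed v_esc = √(2μ/r) = √2 × v_c = 19940 m/s.
Δv = v_esc − v_c = 5840 m/s = 5.840 km/s.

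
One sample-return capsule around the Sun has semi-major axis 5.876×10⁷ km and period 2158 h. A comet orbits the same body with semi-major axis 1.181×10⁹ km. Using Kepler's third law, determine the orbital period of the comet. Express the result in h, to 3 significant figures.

Kepler's third law: T² ∝ a³, so T₂ = T₁ (a₂/a₁)^(3/2).
a₂/a₁ = 20.10, (a₂/a₁)^(3/2) = 90.11.
T₂ = 2158 × 90.11 = 1.944×10⁵ h.

T₂ ≈ 1.94×10⁵ h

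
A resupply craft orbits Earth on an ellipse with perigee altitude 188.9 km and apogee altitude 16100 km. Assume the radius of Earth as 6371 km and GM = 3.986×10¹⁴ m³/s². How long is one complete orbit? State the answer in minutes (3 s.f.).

r_p = 6371 + 188.9 = 6559.9 km = 6.5599×10⁶ m.
r_a = 6371 + 16100 = 22471 km = 2.2471×10⁷ m.
Semi-major axis a = (r_p + r_a)/2 = (6559.9 + 22471)/2 = 14515 km = 1.452×10⁷ m.
By Kepler's third law T = 2π√(a³/μ) = 2π × 2.770×10³ = 1.740×10⁴ s.
= 290.1 minutes.

T ≈ 290 minutes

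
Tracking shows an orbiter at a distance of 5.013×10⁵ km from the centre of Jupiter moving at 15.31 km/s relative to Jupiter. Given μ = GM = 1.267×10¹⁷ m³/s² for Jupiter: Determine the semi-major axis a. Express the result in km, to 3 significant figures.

a ≈ 4.67×10⁵ km

r = 5.013×10⁸ m.
Specific orbital energy ε = v²/2 − μ/r = (15310)²/2 − 1.267×10¹⁷/5.013×10⁸ = -1.355×10⁸ J/kg.
Since ε = −μ/(2a), a = −μ/(2ε) = 4.674×10⁸ m = 4.6737×10⁵ km.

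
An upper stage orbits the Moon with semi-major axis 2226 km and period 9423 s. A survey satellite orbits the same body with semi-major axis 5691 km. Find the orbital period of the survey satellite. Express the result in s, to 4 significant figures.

Kepler's third law: T² ∝ a³, so T₂ = T₁ (a₂/a₁)^(3/2).
a₂/a₁ = 2.557, (a₂/a₁)^(3/2) = 4.088.
T₂ = 9423 × 4.088 = 38520 s.

T₂ ≈ 38520 s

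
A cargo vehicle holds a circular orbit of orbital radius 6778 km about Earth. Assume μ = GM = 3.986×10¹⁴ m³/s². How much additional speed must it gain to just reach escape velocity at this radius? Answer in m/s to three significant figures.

Δv ≈ 3180 m/s

r = 6778 km = 6.778×10⁶ m.
Circular speed v_c = √(μ/r) = 7669 m/s.
Escape speed v_esc = √(2μ/r) = √2 × v_c = 10850 m/s.
Δv = v_esc − v_c = 3176 m/s.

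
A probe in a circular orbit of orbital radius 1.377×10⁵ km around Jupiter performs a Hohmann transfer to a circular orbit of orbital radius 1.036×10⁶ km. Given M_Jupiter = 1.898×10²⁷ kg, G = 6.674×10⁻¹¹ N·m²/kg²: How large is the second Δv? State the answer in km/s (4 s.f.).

Δv ≈ 5.701 km/s

μ = GM = 6.674×10⁻¹¹ × 1.898×10²⁷ = 1.267×10¹⁷ m³/s².
r₁ = 1.377×10⁵ km = 1.377×10⁸ m.
r₂ = 1.036×10⁶ km = 1.036×10⁹ m.
Transfer ellipse a_t = (r₁ + r₂)/2 = 5.868×10⁸ m.
At r₁: circular v_c1 = √(μ/r₁) = 30330 m/s; transfer-perijove v_p = √[μ(2/r₁ − 1/a_t)] = 40300 m/s.
At r₂: circular v_c2 = √(μ/r₂) = 11060 m/s; transfer-apojove v_a = √[μ(2/r₂ − 1/a_t)] = 5356 m/s.
Δv₂ = v_c2 − v_a = 5701 m/s.
= 5.701 km/s.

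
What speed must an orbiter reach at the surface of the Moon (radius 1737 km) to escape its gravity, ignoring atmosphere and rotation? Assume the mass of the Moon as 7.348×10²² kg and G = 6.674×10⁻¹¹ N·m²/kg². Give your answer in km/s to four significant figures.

v_esc ≈ 2.376 km/s

μ = GM = 6.674×10⁻¹¹ × 7.348×10²² = 4.904×10¹² m³/s².
r = R = 1.737×10⁶ m.
Escape speed v_esc = √(2μ/r) = √(2 × 4.904×10¹² / 1.737×10⁶) = √(5.647×10⁶) = 2376 m/s.
= 2.376 km/s.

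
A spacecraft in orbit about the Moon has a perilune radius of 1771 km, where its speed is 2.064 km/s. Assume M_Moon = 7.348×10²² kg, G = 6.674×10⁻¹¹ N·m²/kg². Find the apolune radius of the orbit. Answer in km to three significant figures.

μ = GM = 6.674×10⁻¹¹ × 7.348×10²² = 4.904×10¹² m³/s².
r_p = 1.771×10⁶ m.
Specific energy ε = v²/2 − μ/r = -6.390×10⁵ J/kg, so a = −μ/(2ε) = 3.837×10⁶ m.
The apsides satisfy r_p + r_a = 2a, so the apolune radius is 2a − r_p = 5.903×10⁶ m = 5903.1 km.

apolune radius ≈ 5900 km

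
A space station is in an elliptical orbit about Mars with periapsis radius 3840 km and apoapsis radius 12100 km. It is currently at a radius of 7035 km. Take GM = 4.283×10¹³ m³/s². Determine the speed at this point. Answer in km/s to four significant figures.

v ≈ 2.608 km/s

Semi-major axis a = (r_p + r_a)/2 = 7970.0 km = 7.970×10⁶ m.
Vis-viva: v² = μ(2/r − 1/a) = 4.283×10¹³ × (2.843×10⁻⁷ − 1.255×10⁻⁷) = 6.802×10⁶ m²/s².
v = 2608 m/s = 2.608 km/s.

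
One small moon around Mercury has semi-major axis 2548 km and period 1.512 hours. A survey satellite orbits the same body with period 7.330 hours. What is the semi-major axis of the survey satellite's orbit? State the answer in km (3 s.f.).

a₂ ≈ 7300 km

Kepler's third law: a³ ∝ T², so a₂ = a₁ (T₂/T₁)^(2/3).
T₂/T₁ = 4.848, (T₂/T₁)^(2/3) = 2.864.
a₂ = 2548 × 2.864 = 7299 km.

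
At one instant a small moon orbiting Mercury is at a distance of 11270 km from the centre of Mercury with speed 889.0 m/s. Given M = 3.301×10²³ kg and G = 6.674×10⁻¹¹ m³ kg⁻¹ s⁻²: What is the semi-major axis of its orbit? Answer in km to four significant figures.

a ≈ 7063 km

μ = GM = 6.674×10⁻¹¹ × 3.301×10²³ = 2.203×10¹³ m³/s².
r = 1.127×10⁷ m.
Specific orbital energy ε = v²/2 − μ/r = (889.0)²/2 − 2.203×10¹³/1.127×10⁷ = -1.560×10⁶ J/kg.
Since ε = −μ/(2a), a = −μ/(2ε) = 7.063×10⁶ m = 7062.7 km.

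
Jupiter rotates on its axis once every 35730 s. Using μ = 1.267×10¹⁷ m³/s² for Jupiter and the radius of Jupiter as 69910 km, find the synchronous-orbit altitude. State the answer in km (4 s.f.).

h_sync ≈ 90110 km

A synchronous orbit has period T, so by Kepler's third law a = (μT²/4π²)^(1/3).
μT²/4π² = 1.267×10¹⁷ × (3.573×10⁴)² / 39.48 = 4.097×10²⁴ m³.
a = 1.600×10⁸ m = 1.6002×10⁵ km.
Altitude h = a − R = 1.6002×10⁵ − 69910 = 90105 km.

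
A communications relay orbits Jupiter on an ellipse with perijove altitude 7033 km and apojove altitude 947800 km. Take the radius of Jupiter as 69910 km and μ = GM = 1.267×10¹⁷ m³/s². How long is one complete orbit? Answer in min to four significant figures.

T ≈ 3767 min

r_p = 69910 + 7033 = 76943 km = 7.6943×10⁷ m.
r_a = 69910 + 947800 = 1017700 km = 1.0177×10⁹ m.
Semi-major axis a = (r_p + r_a)/2 = (76943 + 1.0177×10⁶)/2 = 5.4733×10⁵ km = 5.473×10⁸ m.
By Kepler's third law T = 2π√(a³/μ) = 2π × 3.597×10⁴ = 2.260×10⁵ s.
= 3767 min.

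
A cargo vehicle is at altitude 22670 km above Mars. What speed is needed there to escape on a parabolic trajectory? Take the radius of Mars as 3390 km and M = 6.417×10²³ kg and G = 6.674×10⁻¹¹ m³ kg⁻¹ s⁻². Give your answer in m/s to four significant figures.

v_esc ≈ 1813 m/s

μ = GM = 6.674×10⁻¹¹ × 6.417×10²³ = 4.283×10¹³ m³/s².
r = 3390 + 22670 = 26060 km = 2.6060×10⁷ m.
Escape speed v_esc = √(2μ/r) = √(2 × 4.283×10¹³ / 2.606×10⁷) = √(3.287×10⁶) = 1813 m/s.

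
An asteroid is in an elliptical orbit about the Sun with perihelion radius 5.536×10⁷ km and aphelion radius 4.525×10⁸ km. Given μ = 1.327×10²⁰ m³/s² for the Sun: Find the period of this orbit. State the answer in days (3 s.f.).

T ≈ 808 days

Semi-major axis a = (r_p + r_a)/2 = (5.5360×10⁷ + 4.5250×10⁸)/2 = 2.5393×10⁸ km = 2.539×10¹¹ m.
By Kepler's third law T = 2π√(a³/μ) = 2π × 1.111×10⁷ = 6.979×10⁷ s.
= 807.8 days.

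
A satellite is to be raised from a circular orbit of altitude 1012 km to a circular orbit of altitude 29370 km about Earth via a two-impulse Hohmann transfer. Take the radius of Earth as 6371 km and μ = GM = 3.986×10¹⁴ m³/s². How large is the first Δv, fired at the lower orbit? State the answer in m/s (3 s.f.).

Δv ≈ 2110 m/s

r₁ = 6371 + 1012 = 7383.0 km = 7.3830×10⁶ m.
r₂ = 6371 + 29370 = 35741 km = 3.5741×10⁷ m.
Transfer ellipse a_t = (r₁ + r₂)/2 = 2.156×10⁷ m.
At r₁: circular v_c1 = √(μ/r₁) = 7348 m/s; transfer-perigee v_p = √[μ(2/r₁ − 1/a_t)] = 9460 m/s.
Δv₁ = v_p − v_c1 = 2112 m/s.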